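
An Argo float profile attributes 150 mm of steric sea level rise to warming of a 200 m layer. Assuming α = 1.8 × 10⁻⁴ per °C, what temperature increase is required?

ΔT = Δh/(αH) = 0.15 / (1.8×10⁻⁴ × 200) ≈ 4.167 K

4.17 K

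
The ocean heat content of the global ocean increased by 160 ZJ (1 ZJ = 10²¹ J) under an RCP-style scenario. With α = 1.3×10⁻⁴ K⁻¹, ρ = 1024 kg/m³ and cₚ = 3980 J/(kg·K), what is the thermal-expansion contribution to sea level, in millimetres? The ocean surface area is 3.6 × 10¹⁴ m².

Per unit area: Q = 160×10²¹ / (3.6×10¹⁴) ≈ 4.444×10⁸ J/m²
Δh = αQ/(ρcₚ) = 1.3×10⁻⁴ × 4.444×10⁸ / (1024 × 3980) ≈ 0.014175 m

14.2 mm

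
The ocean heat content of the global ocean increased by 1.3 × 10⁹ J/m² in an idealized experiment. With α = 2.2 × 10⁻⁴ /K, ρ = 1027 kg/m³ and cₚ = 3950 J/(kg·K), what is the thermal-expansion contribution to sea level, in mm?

Δh ≈ 70.5 mm

Δh = αQ/(ρcₚ) = 2.2×10⁻⁴ × 1.3×10⁹ / (1027 × 3950) ≈ 0.070502 m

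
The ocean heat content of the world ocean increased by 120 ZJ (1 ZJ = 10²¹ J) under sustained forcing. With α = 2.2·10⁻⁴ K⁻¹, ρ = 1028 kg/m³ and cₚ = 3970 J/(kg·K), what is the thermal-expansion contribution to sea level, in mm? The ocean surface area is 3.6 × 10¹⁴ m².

18.0 mm of thermosteric rise

Per unit area: Q = 120×10²¹ / (3.6×10¹⁴) ≈ 3.333×10⁸ J/m²
Δh = αQ/(ρcₚ) = 2.2×10⁻⁴ × 3.333×10⁸ / (1028 × 3970) ≈ 0.017967 m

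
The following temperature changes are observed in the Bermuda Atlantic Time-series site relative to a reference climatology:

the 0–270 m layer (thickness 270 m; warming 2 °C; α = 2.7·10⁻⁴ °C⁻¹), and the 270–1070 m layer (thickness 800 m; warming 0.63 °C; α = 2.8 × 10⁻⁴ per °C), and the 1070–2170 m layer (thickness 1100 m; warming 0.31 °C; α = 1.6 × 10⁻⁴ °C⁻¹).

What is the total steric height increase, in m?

Δh ≈ 0.34 m

Layer 1: 2.7×10⁻⁴ × 270 × 2 = 0.14580 m
270–1070 m: 0.63 × 800 × 2.8×10⁻⁴ = 0.14112 m
Layer 3: 1100 × 0.31 × 1.6×10⁻⁴ = 0.05456 m
Δh = 0.14580 + 0.14112 + 0.05456 = 0.34148 m ≈ 0.34 m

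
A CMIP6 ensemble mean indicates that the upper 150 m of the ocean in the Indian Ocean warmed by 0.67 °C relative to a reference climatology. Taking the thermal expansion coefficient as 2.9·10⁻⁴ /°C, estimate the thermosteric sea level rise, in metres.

0.029 m of thermosteric rise

Δh = αΔT·H = 2.9×10⁻⁴ × 0.67 × 150 = 0.029145 m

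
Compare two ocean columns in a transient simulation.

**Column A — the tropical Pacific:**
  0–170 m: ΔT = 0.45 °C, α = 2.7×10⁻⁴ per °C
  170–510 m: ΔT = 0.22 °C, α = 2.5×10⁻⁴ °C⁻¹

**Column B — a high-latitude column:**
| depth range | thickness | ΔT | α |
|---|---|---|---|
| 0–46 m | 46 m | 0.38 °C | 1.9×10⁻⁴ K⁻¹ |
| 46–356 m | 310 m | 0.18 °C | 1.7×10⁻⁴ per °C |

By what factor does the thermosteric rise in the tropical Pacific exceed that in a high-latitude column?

A 170 × 2.7×10⁻⁴ × 0.45 = 0.020655 m
A 170–510 m: 0.22 × 340 × 2.5×10⁻⁴ = 0.01870 m
A total: 0.039355 m
B 0–46 m: 46 × 1.9×10⁻⁴ × 0.38 = 0.0033212 m
B 0.18 × 310 × 1.7×10⁻⁴ = 0.009486 m
B total: 0.0128072 m
Ratio: 0.039355 / 0.0128072 ≈ 3.073

a factor of 3.1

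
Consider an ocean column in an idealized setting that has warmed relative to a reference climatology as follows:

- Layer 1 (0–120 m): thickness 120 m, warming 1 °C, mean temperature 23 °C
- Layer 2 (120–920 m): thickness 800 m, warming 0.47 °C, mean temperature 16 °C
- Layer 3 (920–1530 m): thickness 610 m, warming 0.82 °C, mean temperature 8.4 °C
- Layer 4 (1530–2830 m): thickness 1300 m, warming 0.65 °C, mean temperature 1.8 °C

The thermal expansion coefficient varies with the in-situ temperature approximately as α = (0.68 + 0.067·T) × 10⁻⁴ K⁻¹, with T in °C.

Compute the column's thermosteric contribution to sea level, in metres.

about 0.222 m

Layer 1: α = (0.68 + 0.067×23)×10⁻⁴ = 2.221×10⁻⁴ K⁻¹
Layer 2: α = (0.68 + 0.067×16)×10⁻⁴ = 1.752×10⁻⁴ K⁻¹
Layer 3: α = (0.68 + 0.067×8.4)×10⁻⁴ = 1.2428×10⁻⁴ K⁻¹
Layer 4: α = (0.68 + 0.067×1.8)×10⁻⁴ = 0.8006×10⁻⁴ K⁻¹
120 × 2.221×10⁻⁴ × 1 = 0.026652 m
800 × 1.752×10⁻⁴ × 0.47 = 0.0658752 m
Layer 3: 1.2428×10⁻⁴ × 0.82 × 610 = 0.062164856 m
1530–2830 m: 0.65 × 0.8006×10⁻⁴ × 1300 = 0.0676507 m
Δh = 0.026652 + 0.0658752 + 0.062164856 + 0.0676507 = 0.222342756 m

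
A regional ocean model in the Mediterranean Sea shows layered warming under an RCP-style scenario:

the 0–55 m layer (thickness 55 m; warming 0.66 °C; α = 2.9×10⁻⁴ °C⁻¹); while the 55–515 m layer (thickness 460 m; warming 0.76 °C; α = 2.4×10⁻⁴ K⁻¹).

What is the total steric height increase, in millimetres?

2.9×10⁻⁴ × 55 × 0.66 = 0.010527 m
55–515 m: 460 × 2.4×10⁻⁴ × 0.76 = 0.083904 m
Δh = 0.010527 + 0.083904 = 0.094431 m

94 mm of thermosteric rise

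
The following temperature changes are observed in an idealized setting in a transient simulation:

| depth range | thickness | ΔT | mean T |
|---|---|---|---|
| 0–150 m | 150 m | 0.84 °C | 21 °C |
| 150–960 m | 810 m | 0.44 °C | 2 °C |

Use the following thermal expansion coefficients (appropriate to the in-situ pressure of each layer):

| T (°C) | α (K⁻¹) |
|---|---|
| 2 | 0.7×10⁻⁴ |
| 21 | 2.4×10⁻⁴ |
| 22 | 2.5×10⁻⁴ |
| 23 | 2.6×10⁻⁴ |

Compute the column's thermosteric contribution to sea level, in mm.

Δh = 55.2 mm

Layer 1 at 21 °C → α = 2.4×10⁻⁴ K⁻¹
Layer 2 at 2 °C → α = 0.7×10⁻⁴ K⁻¹
0–150 m: 150 × 2.4×10⁻⁴ × 0.84 = 0.03024 m
810 × 0.7×10⁻⁴ × 0.44 = 0.024948 m
Δh = 0.03024 + 0.024948 = 0.055188 m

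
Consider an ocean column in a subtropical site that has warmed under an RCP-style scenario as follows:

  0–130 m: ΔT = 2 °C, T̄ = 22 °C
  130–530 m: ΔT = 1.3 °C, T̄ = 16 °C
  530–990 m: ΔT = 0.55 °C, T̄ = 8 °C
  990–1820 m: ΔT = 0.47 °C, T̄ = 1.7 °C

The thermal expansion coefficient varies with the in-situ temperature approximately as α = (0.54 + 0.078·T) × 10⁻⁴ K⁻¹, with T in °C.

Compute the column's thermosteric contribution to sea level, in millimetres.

Δh ≈ 207 mm

Layer 1: α = (0.54 + 0.078×22)×10⁻⁴ = 2.256×10⁻⁴ K⁻¹
Layer 2: α = (0.54 + 0.078×16)×10⁻⁴ = 1.788×10⁻⁴ K⁻¹
Layer 3: α = (0.54 + 0.078×8)×10⁻⁴ = 1.164×10⁻⁴ K⁻¹
Layer 4: α = (0.54 + 0.078×1.7)×10⁻⁴ = 0.6726×10⁻⁴ K⁻¹
Layer 1: 2 × 2.256×10⁻⁴ × 130 = 0.058656 m
400 × 1.788×10⁻⁴ × 1.3 = 0.092976 m
Layer 3: 1.164×10⁻⁴ × 460 × 0.55 = 0.0294492 m
990–1820 m: 830 × 0.6726×10⁻⁴ × 0.47 = 0.026238126 m
Δh = 0.058656 + 0.092976 + 0.0294492 + 0.026238126 = 0.207319326 m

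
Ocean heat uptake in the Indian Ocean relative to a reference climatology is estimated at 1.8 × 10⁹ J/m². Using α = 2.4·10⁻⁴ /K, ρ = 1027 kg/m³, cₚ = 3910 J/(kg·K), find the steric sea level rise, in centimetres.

Δh = αQ/(ρcₚ) = 2.4×10⁻⁴ × 1.8×10⁹ / (1027 × 3910) ≈ 0.10758 m

Δh ≈ 11 cm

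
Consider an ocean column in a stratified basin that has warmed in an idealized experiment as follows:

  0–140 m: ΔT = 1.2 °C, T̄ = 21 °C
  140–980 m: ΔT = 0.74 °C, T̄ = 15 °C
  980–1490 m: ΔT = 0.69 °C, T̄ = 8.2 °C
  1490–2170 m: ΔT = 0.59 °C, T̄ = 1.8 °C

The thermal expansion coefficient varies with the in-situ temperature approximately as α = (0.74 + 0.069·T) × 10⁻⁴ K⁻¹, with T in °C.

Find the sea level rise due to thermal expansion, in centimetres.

Layer 1: α = (0.74 + 0.069×21)×10⁻⁴ = 2.189×10⁻⁴ K⁻¹
Layer 2: α = (0.74 + 0.069×15)×10⁻⁴ = 1.775×10⁻⁴ K⁻¹
Layer 3: α = (0.74 + 0.069×8.2)×10⁻⁴ = 1.3058×10⁻⁴ K⁻¹
Layer 4: α = (0.74 + 0.069×1.8)×10⁻⁴ = 0.8642×10⁻⁴ K⁻¹
0–140 m: 1.2 × 140 × 2.189×10⁻⁴ = 0.0367752 m
Layer 2: 1.775×10⁻⁴ × 840 × 0.74 = 0.110334 m
510 × 1.3058×10⁻⁴ × 0.69 = 0.045951102 m
Layer 4: 680 × 0.8642×10⁻⁴ × 0.59 = 0.034671704 m
Δh = 0.0367752 + 0.110334 + 0.045951102 + 0.034671704 = 0.227732006 m

Δh ≈ 22.8 cm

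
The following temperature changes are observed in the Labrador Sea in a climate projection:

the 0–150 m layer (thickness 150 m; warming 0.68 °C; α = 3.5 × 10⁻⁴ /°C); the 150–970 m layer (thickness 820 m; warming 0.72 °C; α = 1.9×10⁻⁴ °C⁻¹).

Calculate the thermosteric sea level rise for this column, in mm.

about 150 mm

Layer 1: 0.68 × 3.5×10⁻⁴ × 150 = 0.03570 m
150–970 m: 1.9×10⁻⁴ × 820 × 0.72 = 0.112176 m
Δh = 0.03570 + 0.112176 = 0.147876 m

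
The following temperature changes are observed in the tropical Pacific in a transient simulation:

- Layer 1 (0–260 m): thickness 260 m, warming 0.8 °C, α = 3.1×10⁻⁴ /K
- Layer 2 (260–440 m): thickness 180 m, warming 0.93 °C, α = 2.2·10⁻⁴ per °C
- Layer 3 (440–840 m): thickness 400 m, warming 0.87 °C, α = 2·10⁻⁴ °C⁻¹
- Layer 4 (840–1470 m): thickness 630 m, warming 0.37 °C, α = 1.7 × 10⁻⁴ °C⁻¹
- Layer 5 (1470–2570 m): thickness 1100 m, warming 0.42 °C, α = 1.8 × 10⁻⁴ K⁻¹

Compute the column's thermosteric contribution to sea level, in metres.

about 0.29 m

0–260 m: 260 × 3.1×10⁻⁴ × 0.8 = 0.06448 m
260–440 m: 180 × 0.93 × 2.2×10⁻⁴ = 0.036828 m
Layer 3: 2×10⁻⁴ × 0.87 × 400 = 0.06960 m
630 × 1.7×10⁻⁴ × 0.37 = 0.039627 m
Layer 5: 1.8×10⁻⁴ × 1100 × 0.42 = 0.08316 m
Δh = 0.06448 + 0.036828 + 0.06960 + 0.039627 + 0.08316 = 0.293695 m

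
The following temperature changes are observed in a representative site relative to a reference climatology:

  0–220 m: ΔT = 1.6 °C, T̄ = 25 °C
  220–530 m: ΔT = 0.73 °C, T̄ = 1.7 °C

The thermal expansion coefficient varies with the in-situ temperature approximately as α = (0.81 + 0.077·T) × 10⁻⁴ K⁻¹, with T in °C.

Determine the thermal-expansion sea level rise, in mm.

Layer 1: α = (0.81 + 0.077×25)×10⁻⁴ = 2.735×10⁻⁴ K⁻¹
Layer 2: α = (0.81 + 0.077×1.7)×10⁻⁴ = 0.9409×10⁻⁴ K⁻¹
0–220 m: 220 × 2.735×10⁻⁴ × 1.6 = 0.096272 m
Layer 2: 0.9409×10⁻⁴ × 310 × 0.73 = 0.021292567 m
Δh = 0.096272 + 0.021292567 = 0.117564567 m ≈ 118 mm

Δh = 118 mm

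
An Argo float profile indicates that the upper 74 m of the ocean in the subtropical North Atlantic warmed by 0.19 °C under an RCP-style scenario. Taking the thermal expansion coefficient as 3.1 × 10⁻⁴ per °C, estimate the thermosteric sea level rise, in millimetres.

about 4.36 mm

Δh = αΔT·H = 3.1×10⁻⁴ × 0.19 × 74 = 0.0043586 m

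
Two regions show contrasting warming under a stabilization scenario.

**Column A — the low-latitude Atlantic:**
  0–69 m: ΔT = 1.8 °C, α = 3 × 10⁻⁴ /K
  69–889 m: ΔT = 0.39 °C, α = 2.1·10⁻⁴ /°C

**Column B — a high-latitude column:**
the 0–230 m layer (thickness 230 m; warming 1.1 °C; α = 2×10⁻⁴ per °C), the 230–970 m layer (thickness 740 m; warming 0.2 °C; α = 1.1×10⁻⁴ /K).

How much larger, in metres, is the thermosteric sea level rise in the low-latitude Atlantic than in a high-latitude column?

0.038 m larger

A 1.8 × 3×10⁻⁴ × 69 = 0.03726 m
A 69–889 m: 2.1×10⁻⁴ × 820 × 0.39 = 0.067158 m
A total: 0.104418 m
B Layer 1: 230 × 2×10⁻⁴ × 1.1 = 0.05060 m
B 230–970 m: 0.2 × 1.1×10⁻⁴ × 740 = 0.01628 m
B total: 0.06688 m
Difference: 0.104418 − 0.06688 = 0.037538 m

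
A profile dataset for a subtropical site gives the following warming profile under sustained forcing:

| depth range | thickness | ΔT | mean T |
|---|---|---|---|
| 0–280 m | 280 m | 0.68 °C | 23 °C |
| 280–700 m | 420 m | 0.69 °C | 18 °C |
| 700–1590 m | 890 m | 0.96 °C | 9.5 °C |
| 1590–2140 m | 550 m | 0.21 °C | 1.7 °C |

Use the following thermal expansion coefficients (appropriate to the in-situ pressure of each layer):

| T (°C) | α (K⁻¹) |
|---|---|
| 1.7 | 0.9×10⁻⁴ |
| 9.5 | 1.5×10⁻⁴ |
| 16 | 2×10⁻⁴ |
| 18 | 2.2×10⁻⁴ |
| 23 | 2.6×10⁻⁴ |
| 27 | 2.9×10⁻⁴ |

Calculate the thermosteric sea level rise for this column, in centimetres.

Layer 1 at 23 °C → α = 2.6×10⁻⁴ K⁻¹
Layer 2 at 18 °C → α = 2.2×10⁻⁴ K⁻¹
Layer 3 at 9.5 °C → α = 1.5×10⁻⁴ K⁻¹
Layer 4 at 1.7 °C → α = 0.9×10⁻⁴ K⁻¹
0.68 × 2.6×10⁻⁴ × 280 = 0.049504 m
0.69 × 420 × 2.2×10⁻⁴ = 0.063756 m
Layer 3: 890 × 0.96 × 1.5×10⁻⁴ = 0.12816 m
Layer 4: 0.9×10⁻⁴ × 550 × 0.21 = 0.010395 m
Δh = 0.049504 + 0.063756 + 0.12816 + 0.010395 = 0.251815 m

Δh ≈ 25.2 cm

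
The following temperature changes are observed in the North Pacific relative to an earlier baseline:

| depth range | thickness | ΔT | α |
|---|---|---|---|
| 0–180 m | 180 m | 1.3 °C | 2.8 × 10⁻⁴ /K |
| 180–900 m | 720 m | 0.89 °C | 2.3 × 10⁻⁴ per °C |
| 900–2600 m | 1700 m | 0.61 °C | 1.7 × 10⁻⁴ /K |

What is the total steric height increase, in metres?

0–180 m: 180 × 2.8×10⁻⁴ × 1.3 = 0.06552 m
720 × 2.3×10⁻⁴ × 0.89 = 0.147384 m
1700 × 0.61 × 1.7×10⁻⁴ = 0.17629 m
Δh = 0.06552 + 0.147384 + 0.17629 = 0.389194 m

0.389 m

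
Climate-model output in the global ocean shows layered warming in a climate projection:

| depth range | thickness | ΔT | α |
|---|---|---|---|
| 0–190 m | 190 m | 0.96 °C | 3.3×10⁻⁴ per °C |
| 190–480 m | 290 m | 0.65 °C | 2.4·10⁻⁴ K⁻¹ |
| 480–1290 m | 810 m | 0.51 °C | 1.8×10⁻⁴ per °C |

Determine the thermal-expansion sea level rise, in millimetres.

Layer 1: 190 × 3.3×10⁻⁴ × 0.96 = 0.060192 m
0.65 × 2.4×10⁻⁴ × 290 = 0.04524 m
480–1290 m: 1.8×10⁻⁴ × 810 × 0.51 = 0.074358 m
Δh = 0.060192 + 0.04524 + 0.074358 = 0.17979 m

Δh = 180 mm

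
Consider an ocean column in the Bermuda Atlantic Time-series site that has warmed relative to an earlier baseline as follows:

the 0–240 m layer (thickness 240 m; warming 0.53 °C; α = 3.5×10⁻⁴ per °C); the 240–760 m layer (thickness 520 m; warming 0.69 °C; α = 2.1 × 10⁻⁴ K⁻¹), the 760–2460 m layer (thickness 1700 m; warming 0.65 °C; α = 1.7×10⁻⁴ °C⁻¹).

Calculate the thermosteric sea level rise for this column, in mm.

0–240 m: 3.5×10⁻⁴ × 0.53 × 240 = 0.04452 m
240–760 m: 2.1×10⁻⁴ × 520 × 0.69 = 0.075348 m
760–2460 m: 0.65 × 1700 × 1.7×10⁻⁴ = 0.18785 m
Δh = 0.04452 + 0.075348 + 0.18785 = 0.307718 m ≈ 308 mm

about 308 mm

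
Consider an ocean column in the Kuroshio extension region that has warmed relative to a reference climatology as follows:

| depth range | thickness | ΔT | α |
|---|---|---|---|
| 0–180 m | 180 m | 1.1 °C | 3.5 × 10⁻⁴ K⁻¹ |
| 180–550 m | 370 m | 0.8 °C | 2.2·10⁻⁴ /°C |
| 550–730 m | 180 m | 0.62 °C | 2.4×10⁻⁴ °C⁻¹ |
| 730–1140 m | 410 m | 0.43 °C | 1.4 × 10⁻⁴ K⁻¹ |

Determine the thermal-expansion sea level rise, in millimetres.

0–180 m: 1.1 × 3.5×10⁻⁴ × 180 = 0.06930 m
Layer 2: 370 × 2.2×10⁻⁴ × 0.8 = 0.06512 m
Layer 3: 2.4×10⁻⁴ × 180 × 0.62 = 0.026784 m
730–1140 m: 410 × 1.4×10⁻⁴ × 0.43 = 0.024682 m
Δh = 0.06930 + 0.06512 + 0.026784 + 0.024682 = 0.185886 m

186 mm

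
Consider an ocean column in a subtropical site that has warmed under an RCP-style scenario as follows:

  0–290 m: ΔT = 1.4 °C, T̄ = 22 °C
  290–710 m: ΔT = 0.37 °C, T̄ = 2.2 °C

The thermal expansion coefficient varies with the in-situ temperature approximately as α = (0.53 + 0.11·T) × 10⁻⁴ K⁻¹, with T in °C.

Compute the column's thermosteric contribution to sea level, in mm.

130 mm of thermosteric rise

Layer 1: α = (0.53 + 0.11×22)×10⁻⁴ = 2.95×10⁻⁴ K⁻¹
Layer 2: α = (0.53 + 0.11×2.2)×10⁻⁴ = 0.772×10⁻⁴ K⁻¹
Layer 1: 2.95×10⁻⁴ × 1.4 × 290 = 0.11977 m
290–710 m: 420 × 0.772×10⁻⁴ × 0.37 = 0.01199688 m
Δh = 0.11977 + 0.01199688 = 0.13176688 m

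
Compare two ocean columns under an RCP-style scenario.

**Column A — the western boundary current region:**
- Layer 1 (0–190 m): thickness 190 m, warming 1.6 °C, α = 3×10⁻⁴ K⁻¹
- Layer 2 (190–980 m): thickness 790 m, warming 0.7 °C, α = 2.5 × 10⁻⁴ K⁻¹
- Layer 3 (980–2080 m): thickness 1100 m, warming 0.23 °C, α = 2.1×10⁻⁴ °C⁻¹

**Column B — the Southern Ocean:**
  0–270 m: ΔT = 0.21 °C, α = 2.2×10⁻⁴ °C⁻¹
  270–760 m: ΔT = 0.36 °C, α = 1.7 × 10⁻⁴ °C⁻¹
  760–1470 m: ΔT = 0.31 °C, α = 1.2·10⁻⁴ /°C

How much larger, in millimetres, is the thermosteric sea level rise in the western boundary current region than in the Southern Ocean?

214 mm larger

A 0–190 m: 1.6 × 3×10⁻⁴ × 190 = 0.09120 m
A 190–980 m: 0.7 × 2.5×10⁻⁴ × 790 = 0.13825 m
A Layer 3: 0.23 × 1100 × 2.1×10⁻⁴ = 0.05313 m
A total: 0.28258 m
B Layer 1: 0.21 × 270 × 2.2×10⁻⁴ = 0.012474 m
B 1.7×10⁻⁴ × 0.36 × 490 = 0.029988 m
B 760–1470 m: 0.31 × 1.2×10⁻⁴ × 710 = 0.026412 m
B total: 0.068874 m
Difference: 0.28258 − 0.068874 = 0.213706 m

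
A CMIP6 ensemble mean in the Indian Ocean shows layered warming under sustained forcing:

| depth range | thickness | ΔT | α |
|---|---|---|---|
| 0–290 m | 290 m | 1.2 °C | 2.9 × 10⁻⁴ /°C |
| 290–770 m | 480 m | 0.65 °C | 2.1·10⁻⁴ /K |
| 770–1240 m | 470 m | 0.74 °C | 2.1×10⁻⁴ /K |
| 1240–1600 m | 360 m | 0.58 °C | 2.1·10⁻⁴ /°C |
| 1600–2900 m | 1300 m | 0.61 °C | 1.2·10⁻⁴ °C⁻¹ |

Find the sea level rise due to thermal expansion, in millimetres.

about 380 mm

1.2 × 2.9×10⁻⁴ × 290 = 0.10092 m
Layer 2: 0.65 × 480 × 2.1×10⁻⁴ = 0.06552 m
770–1240 m: 2.1×10⁻⁴ × 470 × 0.74 = 0.073038 m
0.58 × 2.1×10⁻⁴ × 360 = 0.043848 m
Layer 5: 1.2×10⁻⁴ × 0.61 × 1300 = 0.09516 m
Δh = 0.10092 + 0.06552 + 0.073038 + 0.043848 + 0.09516 = 0.378486 m ≈ 380 mm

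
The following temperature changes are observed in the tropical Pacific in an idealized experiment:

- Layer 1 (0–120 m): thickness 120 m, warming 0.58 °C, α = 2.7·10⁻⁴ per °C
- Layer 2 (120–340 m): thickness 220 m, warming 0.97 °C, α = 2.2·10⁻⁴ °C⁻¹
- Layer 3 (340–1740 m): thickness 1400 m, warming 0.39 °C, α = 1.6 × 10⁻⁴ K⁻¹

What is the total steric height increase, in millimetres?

Layer 1: 0.58 × 2.7×10⁻⁴ × 120 = 0.018792 m
Layer 2: 0.97 × 220 × 2.2×10⁻⁴ = 0.046948 m
Layer 3: 1400 × 0.39 × 1.6×10⁻⁴ = 0.08736 m
Δh = 0.018792 + 0.046948 + 0.08736 = 0.15310 m

150 mm of thermosteric rise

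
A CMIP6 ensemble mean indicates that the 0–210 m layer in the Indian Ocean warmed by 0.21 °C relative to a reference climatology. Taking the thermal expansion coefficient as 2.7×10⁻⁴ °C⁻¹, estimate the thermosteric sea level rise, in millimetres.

Δh = 11.9 mm

Δh = αΔT·H = 2.7×10⁻⁴ × 0.21 × 210 = 0.011907 m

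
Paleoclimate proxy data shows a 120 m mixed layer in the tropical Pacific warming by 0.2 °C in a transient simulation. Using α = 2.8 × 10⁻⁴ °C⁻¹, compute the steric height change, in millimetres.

Δh ≈ 6.7 mm

Δh = αΔT·H = 2.8×10⁻⁴ × 0.2 × 120 = 0.00672 m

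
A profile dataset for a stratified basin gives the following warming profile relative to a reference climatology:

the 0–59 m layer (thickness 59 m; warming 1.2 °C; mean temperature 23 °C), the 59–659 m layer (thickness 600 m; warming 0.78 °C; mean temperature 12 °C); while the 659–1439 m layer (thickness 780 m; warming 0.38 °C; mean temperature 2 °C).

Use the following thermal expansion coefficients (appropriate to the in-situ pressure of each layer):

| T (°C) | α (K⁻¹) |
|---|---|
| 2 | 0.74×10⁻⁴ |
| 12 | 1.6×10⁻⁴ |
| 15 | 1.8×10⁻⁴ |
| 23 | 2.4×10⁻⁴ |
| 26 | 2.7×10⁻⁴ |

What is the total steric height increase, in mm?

Layer 1 at 23 °C → α = 2.4×10⁻⁴ K⁻¹
Layer 2 at 12 °C → α = 1.6×10⁻⁴ K⁻¹
Layer 3 at 2 °C → α = 0.74×10⁻⁴ K⁻¹
59 × 1.2 × 2.4×10⁻⁴ = 0.016992 m
0.78 × 600 × 1.6×10⁻⁴ = 0.07488 m
0.38 × 780 × 0.74×10⁻⁴ = 0.0219336 m
Δh = 0.016992 + 0.07488 + 0.0219336 = 0.1138056 m ≈ 114 mm

114 mm of thermosteric rise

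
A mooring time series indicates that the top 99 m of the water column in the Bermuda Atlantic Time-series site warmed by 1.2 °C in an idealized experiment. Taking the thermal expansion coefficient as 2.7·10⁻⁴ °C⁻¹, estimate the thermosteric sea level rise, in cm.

Δh = αΔT·H = 2.7×10⁻⁴ × 1.2 × 99 = 0.032076 m

3.21 cm of thermosteric rise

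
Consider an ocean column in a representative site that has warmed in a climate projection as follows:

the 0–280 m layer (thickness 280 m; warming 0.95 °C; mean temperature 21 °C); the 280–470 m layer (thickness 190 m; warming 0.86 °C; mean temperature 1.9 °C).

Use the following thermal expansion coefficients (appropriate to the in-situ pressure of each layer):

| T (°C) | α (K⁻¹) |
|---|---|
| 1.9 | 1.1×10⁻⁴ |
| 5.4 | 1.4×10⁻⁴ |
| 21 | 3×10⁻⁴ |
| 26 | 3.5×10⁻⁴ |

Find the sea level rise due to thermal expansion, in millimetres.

Layer 1 at 21 °C → α = 3×10⁻⁴ K⁻¹
Layer 2 at 1.9 °C → α = 1.1×10⁻⁴ K⁻¹
Layer 1: 280 × 0.95 × 3×10⁻⁴ = 0.07980 m
Layer 2: 190 × 0.86 × 1.1×10⁻⁴ = 0.017974 m
Δh = 0.07980 + 0.017974 = 0.097774 m

about 98 mm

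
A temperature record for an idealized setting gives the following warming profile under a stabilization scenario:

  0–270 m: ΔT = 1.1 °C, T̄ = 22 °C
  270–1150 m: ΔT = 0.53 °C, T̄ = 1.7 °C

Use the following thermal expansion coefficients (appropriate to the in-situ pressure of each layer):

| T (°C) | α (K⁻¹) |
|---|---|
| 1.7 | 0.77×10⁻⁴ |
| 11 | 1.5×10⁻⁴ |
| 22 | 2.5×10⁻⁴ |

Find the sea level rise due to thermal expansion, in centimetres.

11.0 cm of thermosteric rise

Layer 1 at 22 °C → α = 2.5×10⁻⁴ K⁻¹
Layer 2 at 1.7 °C → α = 0.77×10⁻⁴ K⁻¹
0–270 m: 270 × 1.1 × 2.5×10⁻⁴ = 0.07425 m
270–1150 m: 880 × 0.53 × 0.77×10⁻⁴ = 0.0359128 m
Δh = 0.07425 + 0.0359128 = 0.1101628 m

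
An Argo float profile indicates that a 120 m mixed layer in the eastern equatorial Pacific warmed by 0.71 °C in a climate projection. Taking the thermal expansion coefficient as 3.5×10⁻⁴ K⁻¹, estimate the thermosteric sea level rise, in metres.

Δh = αΔT·H = 3.5×10⁻⁴ × 0.71 × 120 = 0.02982 m

about 0.030 m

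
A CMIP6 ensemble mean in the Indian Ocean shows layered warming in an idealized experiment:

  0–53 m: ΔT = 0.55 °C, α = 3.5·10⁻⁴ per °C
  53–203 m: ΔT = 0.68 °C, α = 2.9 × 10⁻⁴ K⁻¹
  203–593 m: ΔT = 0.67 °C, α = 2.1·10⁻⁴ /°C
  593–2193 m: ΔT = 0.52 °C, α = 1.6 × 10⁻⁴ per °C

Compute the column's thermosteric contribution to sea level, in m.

3.5×10⁻⁴ × 53 × 0.55 = 0.0102025 m
Layer 2: 150 × 2.9×10⁻⁴ × 0.68 = 0.02958 m
Layer 3: 0.67 × 390 × 2.1×10⁻⁴ = 0.054873 m
0.52 × 1600 × 1.6×10⁻⁴ = 0.13312 m
Δh = 0.0102025 + 0.02958 + 0.054873 + 0.13312 = 0.2277755 m

about 0.228 m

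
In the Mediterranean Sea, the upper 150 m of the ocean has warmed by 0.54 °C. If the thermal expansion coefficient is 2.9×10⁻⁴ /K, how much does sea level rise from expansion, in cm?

Δh = αΔT·H = 2.9×10⁻⁴ × 0.54 × 150 = 0.02349 m

2.3 cm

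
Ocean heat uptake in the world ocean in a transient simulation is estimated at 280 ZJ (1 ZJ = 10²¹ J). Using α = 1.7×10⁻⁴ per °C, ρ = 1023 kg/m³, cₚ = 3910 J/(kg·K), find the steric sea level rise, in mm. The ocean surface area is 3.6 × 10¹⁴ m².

Per unit area: Q = 280×10²¹ / (3.6×10¹⁴) ≈ 7.778×10⁸ J/m²
Δh = αQ/(ρcₚ) = 1.7×10⁻⁴ × 7.778×10⁸ / (1023 × 3910) ≈ 0.033057 m

33 mm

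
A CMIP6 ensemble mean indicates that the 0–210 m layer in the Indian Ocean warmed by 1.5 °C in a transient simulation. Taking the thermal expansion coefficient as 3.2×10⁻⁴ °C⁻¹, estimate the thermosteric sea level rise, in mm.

Δh ≈ 100 mm

Δh = αΔT·H = 3.2×10⁻⁴ × 1.5 × 210 = 0.10080 m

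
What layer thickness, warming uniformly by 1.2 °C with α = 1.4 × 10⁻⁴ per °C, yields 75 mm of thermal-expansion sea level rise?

H = Δh/(αΔT) = 0.075 / (1.4×10⁻⁴ × 1.2) ≈ 446.4 m

H ≈ 446 m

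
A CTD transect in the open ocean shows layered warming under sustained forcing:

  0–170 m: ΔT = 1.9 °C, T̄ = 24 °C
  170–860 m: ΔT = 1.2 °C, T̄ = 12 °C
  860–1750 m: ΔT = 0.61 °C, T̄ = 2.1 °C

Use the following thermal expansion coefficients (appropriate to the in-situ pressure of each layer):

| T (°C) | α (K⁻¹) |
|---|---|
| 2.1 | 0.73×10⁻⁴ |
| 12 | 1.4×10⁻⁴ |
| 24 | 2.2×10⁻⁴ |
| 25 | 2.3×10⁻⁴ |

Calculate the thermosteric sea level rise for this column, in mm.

230 mm of thermosteric rise

Layer 1 at 24 °C → α = 2.2×10⁻⁴ K⁻¹
Layer 2 at 12 °C → α = 1.4×10⁻⁴ K⁻¹
Layer 3 at 2.1 °C → α = 0.73×10⁻⁴ K⁻¹
Layer 1: 1.9 × 2.2×10⁻⁴ × 170 = 0.07106 m
170–860 m: 1.4×10⁻⁴ × 1.2 × 690 = 0.11592 m
890 × 0.73×10⁻⁴ × 0.61 = 0.0396317 m
Δh = 0.07106 + 0.11592 + 0.0396317 = 0.2266117 m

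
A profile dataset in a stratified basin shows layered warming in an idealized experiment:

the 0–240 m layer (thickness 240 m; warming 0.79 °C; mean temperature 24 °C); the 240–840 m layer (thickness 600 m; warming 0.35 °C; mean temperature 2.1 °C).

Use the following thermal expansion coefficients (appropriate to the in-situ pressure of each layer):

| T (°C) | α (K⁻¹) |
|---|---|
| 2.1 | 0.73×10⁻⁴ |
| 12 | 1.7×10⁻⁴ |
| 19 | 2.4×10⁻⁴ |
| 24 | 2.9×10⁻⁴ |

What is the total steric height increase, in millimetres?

Layer 1 at 24 °C → α = 2.9×10⁻⁴ K⁻¹
Layer 2 at 2.1 °C → α = 0.73×10⁻⁴ K⁻¹
Layer 1: 2.9×10⁻⁴ × 0.79 × 240 = 0.054984 m
240–840 m: 0.73×10⁻⁴ × 600 × 0.35 = 0.01533 m
Δh = 0.054984 + 0.01533 = 0.070314 m

Δh = 70 mm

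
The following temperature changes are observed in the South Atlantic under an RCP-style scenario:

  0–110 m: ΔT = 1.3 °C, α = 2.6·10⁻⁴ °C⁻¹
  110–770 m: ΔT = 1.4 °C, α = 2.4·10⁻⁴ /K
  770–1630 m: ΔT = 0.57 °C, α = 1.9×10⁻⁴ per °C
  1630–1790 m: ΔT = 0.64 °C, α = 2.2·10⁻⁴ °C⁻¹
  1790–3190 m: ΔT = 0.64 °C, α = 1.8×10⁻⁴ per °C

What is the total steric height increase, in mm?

540 mm

0–110 m: 2.6×10⁻⁴ × 110 × 1.3 = 0.03718 m
1.4 × 2.4×10⁻⁴ × 660 = 0.22176 m
1.9×10⁻⁴ × 0.57 × 860 = 0.093138 m
0.64 × 160 × 2.2×10⁻⁴ = 0.022528 m
Layer 5: 1400 × 0.64 × 1.8×10⁻⁴ = 0.16128 m
Δh = 0.03718 + 0.22176 + 0.093138 + 0.022528 + 0.16128 = 0.535886 m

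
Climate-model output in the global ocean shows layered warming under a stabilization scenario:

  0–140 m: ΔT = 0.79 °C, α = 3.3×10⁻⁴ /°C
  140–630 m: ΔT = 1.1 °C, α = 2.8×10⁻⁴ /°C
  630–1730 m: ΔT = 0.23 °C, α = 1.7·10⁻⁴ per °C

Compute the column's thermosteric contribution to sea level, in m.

Layer 1: 140 × 0.79 × 3.3×10⁻⁴ = 0.036498 m
Layer 2: 490 × 2.8×10⁻⁴ × 1.1 = 0.15092 m
Layer 3: 1100 × 1.7×10⁻⁴ × 0.23 = 0.04301 m
Δh = 0.036498 + 0.15092 + 0.04301 = 0.230428 m

Δh ≈ 0.230 m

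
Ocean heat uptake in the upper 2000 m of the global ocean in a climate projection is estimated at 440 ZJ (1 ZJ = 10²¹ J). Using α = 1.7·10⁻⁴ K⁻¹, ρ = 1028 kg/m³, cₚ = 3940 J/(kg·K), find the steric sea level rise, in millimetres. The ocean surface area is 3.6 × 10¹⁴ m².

Per unit area: Q = 440×10²¹ / (3.6×10¹⁴) ≈ 1.222×10⁹ J/m²
Δh = αQ/(ρcₚ) = 1.7×10⁻⁴ × 1.222×10⁹ / (1028 × 3940) ≈ 0.05129 m

51.3 mm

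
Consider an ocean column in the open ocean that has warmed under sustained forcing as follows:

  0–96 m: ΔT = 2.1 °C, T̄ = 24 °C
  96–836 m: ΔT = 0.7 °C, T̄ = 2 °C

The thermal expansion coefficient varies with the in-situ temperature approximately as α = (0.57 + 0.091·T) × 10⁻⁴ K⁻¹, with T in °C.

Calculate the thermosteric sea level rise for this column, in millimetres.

Layer 1: α = (0.57 + 0.091×24)×10⁻⁴ = 2.754×10⁻⁴ K⁻¹
Layer 2: α = (0.57 + 0.091×2)×10⁻⁴ = 0.752×10⁻⁴ K⁻¹
0–96 m: 2.1 × 2.754×10⁻⁴ × 96 = 0.05552064 m
96–836 m: 0.752×10⁻⁴ × 0.7 × 740 = 0.0389536 m
Δh = 0.05552064 + 0.0389536 = 0.09447424 m ≈ 94.5 mm

about 94.5 mm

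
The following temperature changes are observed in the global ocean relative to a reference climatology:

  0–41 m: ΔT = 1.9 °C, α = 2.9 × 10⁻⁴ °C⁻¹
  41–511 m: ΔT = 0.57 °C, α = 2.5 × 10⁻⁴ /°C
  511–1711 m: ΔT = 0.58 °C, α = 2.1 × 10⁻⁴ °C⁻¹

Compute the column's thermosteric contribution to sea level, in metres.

Layer 1: 2.9×10⁻⁴ × 1.9 × 41 = 0.022591 m
41–511 m: 2.5×10⁻⁴ × 470 × 0.57 = 0.066975 m
511–1711 m: 0.58 × 2.1×10⁻⁴ × 1200 = 0.14616 m
Δh = 0.022591 + 0.066975 + 0.14616 = 0.235726 m

Δh = 0.236 m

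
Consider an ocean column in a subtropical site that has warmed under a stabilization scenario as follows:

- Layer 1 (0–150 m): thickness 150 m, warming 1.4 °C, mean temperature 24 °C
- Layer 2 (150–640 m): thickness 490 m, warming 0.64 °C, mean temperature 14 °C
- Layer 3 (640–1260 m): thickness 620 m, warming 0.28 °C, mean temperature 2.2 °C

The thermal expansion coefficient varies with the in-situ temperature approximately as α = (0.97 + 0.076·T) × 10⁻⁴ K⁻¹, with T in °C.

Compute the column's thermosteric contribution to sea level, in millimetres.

140 mm

Layer 1: α = (0.97 + 0.076×24)×10⁻⁴ = 2.794×10⁻⁴ K⁻¹
Layer 2: α = (0.97 + 0.076×14)×10⁻⁴ = 2.034×10⁻⁴ K⁻¹
Layer 3: α = (0.97 + 0.076×2.2)×10⁻⁴ = 1.1372×10⁻⁴ K⁻¹
Layer 1: 2.794×10⁻⁴ × 1.4 × 150 = 0.058674 m
490 × 0.64 × 2.034×10⁻⁴ = 0.06378624 m
640–1260 m: 1.1372×10⁻⁴ × 620 × 0.28 = 0.019741792 m
Δh = 0.058674 + 0.06378624 + 0.019741792 = 0.142202032 m ≈ 140 mm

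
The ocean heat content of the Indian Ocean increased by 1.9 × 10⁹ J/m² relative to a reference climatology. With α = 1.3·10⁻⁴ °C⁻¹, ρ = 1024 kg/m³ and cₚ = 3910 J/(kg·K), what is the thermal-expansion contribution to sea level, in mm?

Δh = αQ/(ρcₚ) = 1.3×10⁻⁴ × 1.9×10⁹ / (1024 × 3910) ≈ 0.061691 m

about 61.7 mm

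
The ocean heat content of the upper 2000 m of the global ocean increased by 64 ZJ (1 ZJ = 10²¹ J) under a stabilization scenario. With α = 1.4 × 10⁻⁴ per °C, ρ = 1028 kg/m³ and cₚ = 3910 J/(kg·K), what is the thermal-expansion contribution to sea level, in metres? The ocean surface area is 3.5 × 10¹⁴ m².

Per unit area: Q = 64×10²¹ / (3.5×10¹⁴) ≈ 1.829×10⁸ J/m²
Δh = αQ/(ρcₚ) = 1.4×10⁻⁴ × 1.829×10⁸ / (1028 × 3910) ≈ 0.0063705 m

0.0064 m of thermosteric rise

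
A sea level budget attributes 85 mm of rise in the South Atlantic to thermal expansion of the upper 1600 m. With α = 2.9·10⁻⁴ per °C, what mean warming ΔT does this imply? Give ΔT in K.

about 0.183 K

ΔT = Δh/(αH) = 0.085 / (2.9×10⁻⁴ × 1600) ≈ 0.1832 K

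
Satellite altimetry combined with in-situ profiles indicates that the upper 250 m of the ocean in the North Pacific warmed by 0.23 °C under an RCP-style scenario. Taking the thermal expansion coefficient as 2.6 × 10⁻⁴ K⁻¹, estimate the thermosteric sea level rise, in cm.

Δh ≈ 1.50 cm

Δh = αΔT·H = 2.6×10⁻⁴ × 0.23 × 250 = 0.01495 m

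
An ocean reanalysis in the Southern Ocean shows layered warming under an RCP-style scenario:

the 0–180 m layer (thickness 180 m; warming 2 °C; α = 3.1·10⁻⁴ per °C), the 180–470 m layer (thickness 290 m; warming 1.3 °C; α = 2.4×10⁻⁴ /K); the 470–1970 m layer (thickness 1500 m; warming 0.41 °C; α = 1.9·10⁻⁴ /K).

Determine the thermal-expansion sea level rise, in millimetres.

180 × 3.1×10⁻⁴ × 2 = 0.11160 m
180–470 m: 290 × 2.4×10⁻⁴ × 1.3 = 0.09048 m
Layer 3: 1.9×10⁻⁴ × 1500 × 0.41 = 0.11685 m
Δh = 0.11160 + 0.09048 + 0.11685 = 0.31893 m

320 mm of thermosteric rise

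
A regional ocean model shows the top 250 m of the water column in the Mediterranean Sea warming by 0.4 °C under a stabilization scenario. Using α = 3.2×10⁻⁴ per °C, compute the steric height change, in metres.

Δh = αΔT·H = 3.2×10⁻⁴ × 0.4 × 250 = 0.03200 m

0.032 m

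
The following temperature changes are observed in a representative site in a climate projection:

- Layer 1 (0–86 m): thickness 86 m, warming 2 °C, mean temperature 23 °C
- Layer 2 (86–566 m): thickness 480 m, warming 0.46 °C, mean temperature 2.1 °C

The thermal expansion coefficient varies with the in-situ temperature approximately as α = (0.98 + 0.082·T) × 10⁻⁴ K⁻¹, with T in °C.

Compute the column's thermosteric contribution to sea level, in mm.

Δh ≈ 75 mm

Layer 1: α = (0.98 + 0.082×23)×10⁻⁴ = 2.866×10⁻⁴ K⁻¹
Layer 2: α = (0.98 + 0.082×2.1)×10⁻⁴ = 1.1522×10⁻⁴ K⁻¹
2 × 86 × 2.866×10⁻⁴ = 0.0492952 m
86–566 m: 1.1522×10⁻⁴ × 480 × 0.46 = 0.025440576 m
Δh = 0.0492952 + 0.025440576 = 0.074735776 m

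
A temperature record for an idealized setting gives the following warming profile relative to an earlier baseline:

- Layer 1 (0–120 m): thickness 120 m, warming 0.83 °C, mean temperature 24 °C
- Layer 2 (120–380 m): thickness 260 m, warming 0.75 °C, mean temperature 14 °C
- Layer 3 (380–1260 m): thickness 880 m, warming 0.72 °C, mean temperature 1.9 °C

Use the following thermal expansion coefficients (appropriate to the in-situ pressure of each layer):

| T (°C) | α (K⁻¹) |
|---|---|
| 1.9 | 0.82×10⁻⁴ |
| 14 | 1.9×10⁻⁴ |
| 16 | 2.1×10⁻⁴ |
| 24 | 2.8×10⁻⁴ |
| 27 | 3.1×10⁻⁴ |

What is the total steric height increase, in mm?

about 117 mm

Layer 1 at 24 °C → α = 2.8×10⁻⁴ K⁻¹
Layer 2 at 14 °C → α = 1.9×10⁻⁴ K⁻¹
Layer 3 at 1.9 °C → α = 0.82×10⁻⁴ K⁻¹
0–120 m: 2.8×10⁻⁴ × 0.83 × 120 = 0.027888 m
Layer 2: 0.75 × 260 × 1.9×10⁻⁴ = 0.03705 m
380–1260 m: 880 × 0.72 × 0.82×10⁻⁴ = 0.0519552 m
Δh = 0.027888 + 0.03705 + 0.0519552 = 0.1168932 m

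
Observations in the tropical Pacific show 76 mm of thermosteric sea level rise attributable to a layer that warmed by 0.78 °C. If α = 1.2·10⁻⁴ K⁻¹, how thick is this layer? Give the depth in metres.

H = Δh/(αΔT) = 0.076 / (1.2×10⁻⁴ × 0.78) ≈ 812.0 m

H ≈ 812 m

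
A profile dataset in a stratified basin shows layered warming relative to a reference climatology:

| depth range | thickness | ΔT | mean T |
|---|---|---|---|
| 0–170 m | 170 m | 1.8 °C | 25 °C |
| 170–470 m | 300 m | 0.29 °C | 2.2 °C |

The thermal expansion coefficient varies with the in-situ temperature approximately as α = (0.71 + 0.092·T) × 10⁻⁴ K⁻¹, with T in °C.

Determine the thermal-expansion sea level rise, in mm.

Δh = 100 mm

Layer 1: α = (0.71 + 0.092×25)×10⁻⁴ = 3.01×10⁻⁴ K⁻¹
Layer 2: α = (0.71 + 0.092×2.2)×10⁻⁴ = 0.9124×10⁻⁴ K⁻¹
1.8 × 3.01×10⁻⁴ × 170 = 0.092106 m
300 × 0.29 × 0.9124×10⁻⁴ = 0.00793788 m
Δh = 0.092106 + 0.00793788 = 0.10004388 m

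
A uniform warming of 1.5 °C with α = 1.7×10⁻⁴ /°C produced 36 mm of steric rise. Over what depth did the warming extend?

H ≈ 141 m

H = Δh/(αΔT) = 0.036 / (1.7×10⁻⁴ × 1.5) ≈ 141.2 m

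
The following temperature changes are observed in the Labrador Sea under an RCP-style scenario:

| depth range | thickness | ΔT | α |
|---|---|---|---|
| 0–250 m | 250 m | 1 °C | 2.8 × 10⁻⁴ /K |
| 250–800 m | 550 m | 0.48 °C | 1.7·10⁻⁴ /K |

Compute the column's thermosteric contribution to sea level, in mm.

Δh ≈ 115 mm

0–250 m: 250 × 2.8×10⁻⁴ × 1 = 0.07000 m
250–800 m: 550 × 0.48 × 1.7×10⁻⁴ = 0.04488 m
Δh = 0.07000 + 0.04488 = 0.11488 m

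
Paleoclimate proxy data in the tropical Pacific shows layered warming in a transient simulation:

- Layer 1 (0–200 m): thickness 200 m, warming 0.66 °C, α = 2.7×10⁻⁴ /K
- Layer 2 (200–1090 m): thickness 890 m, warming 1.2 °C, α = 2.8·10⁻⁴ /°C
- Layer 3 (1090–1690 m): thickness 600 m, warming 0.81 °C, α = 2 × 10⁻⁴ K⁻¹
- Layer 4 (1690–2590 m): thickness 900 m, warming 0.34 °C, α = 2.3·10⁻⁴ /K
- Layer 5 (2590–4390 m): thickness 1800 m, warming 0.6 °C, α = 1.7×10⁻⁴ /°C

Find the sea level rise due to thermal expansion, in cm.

about 68.6 cm

200 × 0.66 × 2.7×10⁻⁴ = 0.03564 m
200–1090 m: 2.8×10⁻⁴ × 890 × 1.2 = 0.29904 m
1090–1690 m: 0.81 × 2×10⁻⁴ × 600 = 0.09720 m
Layer 4: 0.34 × 2.3×10⁻⁴ × 900 = 0.07038 m
Layer 5: 1800 × 1.7×10⁻⁴ × 0.6 = 0.18360 m
Δh = 0.03564 + 0.29904 + 0.09720 + 0.07038 + 0.18360 = 0.68586 m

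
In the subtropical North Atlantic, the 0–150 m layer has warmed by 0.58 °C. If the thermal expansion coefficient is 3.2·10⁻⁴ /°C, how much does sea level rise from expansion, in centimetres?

Δh = 2.78 cm

Δh = αΔT·H = 3.2×10⁻⁴ × 0.58 × 150 = 0.02784 m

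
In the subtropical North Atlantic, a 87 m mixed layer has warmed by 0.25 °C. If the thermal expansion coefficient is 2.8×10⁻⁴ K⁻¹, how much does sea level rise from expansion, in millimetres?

Δh = αΔT·H = 2.8×10⁻⁴ × 0.25 × 87 = 0.00609 m

about 6.09 mm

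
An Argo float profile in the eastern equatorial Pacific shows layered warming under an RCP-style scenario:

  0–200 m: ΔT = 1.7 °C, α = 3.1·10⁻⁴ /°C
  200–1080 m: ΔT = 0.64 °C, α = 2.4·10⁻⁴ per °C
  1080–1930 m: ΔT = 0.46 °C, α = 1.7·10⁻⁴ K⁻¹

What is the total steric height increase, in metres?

Layer 1: 3.1×10⁻⁴ × 1.7 × 200 = 0.10540 m
200–1080 m: 880 × 0.64 × 2.4×10⁻⁴ = 0.135168 m
0.46 × 1.7×10⁻⁴ × 850 = 0.06647 m
Δh = 0.10540 + 0.135168 + 0.06647 = 0.307038 m

about 0.307 m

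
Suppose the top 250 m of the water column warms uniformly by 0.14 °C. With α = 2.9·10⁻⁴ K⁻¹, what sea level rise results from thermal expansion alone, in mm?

10.2 mm

Δh = αΔT·H = 2.9×10⁻⁴ × 0.14 × 250 = 0.01015 m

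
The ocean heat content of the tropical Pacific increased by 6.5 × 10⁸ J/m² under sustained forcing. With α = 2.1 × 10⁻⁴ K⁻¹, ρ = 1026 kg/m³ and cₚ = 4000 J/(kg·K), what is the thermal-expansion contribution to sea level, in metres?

Δh = αQ/(ρcₚ) = 2.1×10⁻⁴ × 6.5×10⁸ / (1026 × 4000) ≈ 0.03326 m

about 0.0333 m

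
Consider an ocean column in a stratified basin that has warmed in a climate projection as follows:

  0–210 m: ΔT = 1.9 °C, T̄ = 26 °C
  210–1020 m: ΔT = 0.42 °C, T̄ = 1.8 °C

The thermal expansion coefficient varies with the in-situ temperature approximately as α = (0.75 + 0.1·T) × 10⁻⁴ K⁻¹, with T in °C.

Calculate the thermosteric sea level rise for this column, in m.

Δh ≈ 0.17 m

Layer 1: α = (0.75 + 0.1×26)×10⁻⁴ = 3.35×10⁻⁴ K⁻¹
Layer 2: α = (0.75 + 0.1×1.8)×10⁻⁴ = 0.93×10⁻⁴ K⁻¹
3.35×10⁻⁴ × 1.9 × 210 = 0.133665 m
0.42 × 810 × 0.93×10⁻⁴ = 0.0316386 m
Δh = 0.133665 + 0.0316386 = 0.1653036 m ≈ 0.17 m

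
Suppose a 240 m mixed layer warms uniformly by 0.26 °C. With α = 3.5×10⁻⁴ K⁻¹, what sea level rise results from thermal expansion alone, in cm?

Δh = αΔT·H = 3.5×10⁻⁴ × 0.26 × 240 = 0.02184 m

2.18 cm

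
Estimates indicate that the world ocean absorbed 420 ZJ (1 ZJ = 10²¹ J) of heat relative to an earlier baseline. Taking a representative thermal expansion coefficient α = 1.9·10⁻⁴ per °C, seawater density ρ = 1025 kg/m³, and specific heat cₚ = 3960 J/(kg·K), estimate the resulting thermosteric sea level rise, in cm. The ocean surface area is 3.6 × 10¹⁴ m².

Per unit area: Q = 420×10²¹ / (3.6×10¹⁴) ≈ 1.167×10⁹ J/m²
Δh = αQ/(ρcₚ) = 1.9×10⁻⁴ × 1.167×10⁹ / (1025 × 3960) ≈ 0.054627 m

5.46 cm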